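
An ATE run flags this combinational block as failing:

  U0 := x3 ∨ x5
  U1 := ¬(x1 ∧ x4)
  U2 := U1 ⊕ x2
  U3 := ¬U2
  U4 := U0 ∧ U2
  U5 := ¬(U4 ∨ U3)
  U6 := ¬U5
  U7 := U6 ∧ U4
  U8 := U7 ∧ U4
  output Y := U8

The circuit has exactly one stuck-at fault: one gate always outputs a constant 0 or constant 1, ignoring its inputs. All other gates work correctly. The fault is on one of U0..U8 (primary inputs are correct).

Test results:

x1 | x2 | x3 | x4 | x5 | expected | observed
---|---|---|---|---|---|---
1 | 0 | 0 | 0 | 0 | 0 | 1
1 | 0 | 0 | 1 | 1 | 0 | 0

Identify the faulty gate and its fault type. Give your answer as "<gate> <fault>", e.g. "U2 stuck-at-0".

U0 stuck-at-1

Fault-free values for test 1 (x1=1, x2=0, x3=0, x4=0, x5=0): U0=0, U1=1, U2=1, U3=0, U4=0, U5=1, U6=0, U7=0, U8=0, giving Y=0. Observed 1.
Test 1: faults giving observed 1 are {U0 stuck-at-1, U4 stuck-at-1, U8 stuck-at-1}.
Test 2 (x1=1, x2=0, x3=0, x4=1, x5=1): fault-free U0=1, U1=0, U2=0, U3=1, U4=0, U5=0, U6=1, U7=0, U8=0 → 0; observed 0. Eliminates U4 stuck-at-1, U8 stuck-at-1.
Only U0 stuck-at-1 is consistent with every test.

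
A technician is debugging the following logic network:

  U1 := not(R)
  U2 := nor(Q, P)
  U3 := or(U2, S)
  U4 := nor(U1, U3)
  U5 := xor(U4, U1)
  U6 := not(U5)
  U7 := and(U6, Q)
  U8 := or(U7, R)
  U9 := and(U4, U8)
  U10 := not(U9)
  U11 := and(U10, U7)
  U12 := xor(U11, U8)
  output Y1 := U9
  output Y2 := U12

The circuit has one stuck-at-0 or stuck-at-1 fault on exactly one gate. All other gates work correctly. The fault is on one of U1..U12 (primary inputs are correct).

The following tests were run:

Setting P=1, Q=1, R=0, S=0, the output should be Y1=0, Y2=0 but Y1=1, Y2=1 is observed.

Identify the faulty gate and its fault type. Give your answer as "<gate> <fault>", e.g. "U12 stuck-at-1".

Fault-free values for test 1 (P=1, Q=1, R=0, S=0): U1=1, U2=0, U3=0, U4=0, U5=1, U6=0, U7=0, U8=0, U9=0, U10=1, U11=0, U12=0, giving Y1=0, Y2=0. Observed Y1=1, Y2=1.
Test 1: faults giving observed Y1=1, Y2=1 are {U4 stuck-at-1}.
Only U4 stuck-at-1 is consistent with every test.

U4 stuck-at-1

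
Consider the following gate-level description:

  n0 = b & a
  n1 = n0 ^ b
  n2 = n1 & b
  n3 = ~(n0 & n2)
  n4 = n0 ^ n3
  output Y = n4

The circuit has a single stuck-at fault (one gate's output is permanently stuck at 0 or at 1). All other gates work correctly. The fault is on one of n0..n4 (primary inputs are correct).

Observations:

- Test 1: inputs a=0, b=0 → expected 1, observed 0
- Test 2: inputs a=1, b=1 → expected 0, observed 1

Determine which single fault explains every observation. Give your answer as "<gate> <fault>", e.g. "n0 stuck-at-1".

Fault-free values for test 1 (a=0, b=0): n0=0, n1=0, n2=0, n3=1, n4=1, giving Y=1. Observed 0.
Test 1: faults giving observed 0 are {n0 stuck-at-1, n3 stuck-at-0, n4 stuck-at-0}.
Test 2 (a=1, b=1): fault-free n0=1, n1=0, n2=0, n3=1, n4=0 → 0; observed 1. Eliminates n0 stuck-at-1, n4 stuck-at-0.
Only n3 stuck-at-0 is consistent with every test.

n3 stuck-at-0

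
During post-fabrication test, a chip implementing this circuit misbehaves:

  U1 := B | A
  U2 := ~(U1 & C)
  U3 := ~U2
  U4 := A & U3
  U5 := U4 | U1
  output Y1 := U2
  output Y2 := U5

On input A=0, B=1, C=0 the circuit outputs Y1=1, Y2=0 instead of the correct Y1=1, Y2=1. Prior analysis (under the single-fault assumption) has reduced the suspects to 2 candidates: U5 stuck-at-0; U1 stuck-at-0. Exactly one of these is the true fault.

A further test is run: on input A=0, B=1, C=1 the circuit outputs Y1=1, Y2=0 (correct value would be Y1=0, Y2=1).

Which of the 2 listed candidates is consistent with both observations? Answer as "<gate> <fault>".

U1 stuck-at-0

Evaluate each candidate on input A=0, B=1, C=1:
  U5 stuck-at-0: U1=1, U2=0, U3=1, U4=0, U5=0 [stuck-at-0] → Y1=0, Y2=0 — eliminated
  U1 stuck-at-0: U1=0 [stuck-at-0], U2=1, U3=0, U4=0, U5=0 → Y1=1, Y2=0 — matches
Only U1 stuck-at-0 reproduces the observed Y1=1, Y2=0.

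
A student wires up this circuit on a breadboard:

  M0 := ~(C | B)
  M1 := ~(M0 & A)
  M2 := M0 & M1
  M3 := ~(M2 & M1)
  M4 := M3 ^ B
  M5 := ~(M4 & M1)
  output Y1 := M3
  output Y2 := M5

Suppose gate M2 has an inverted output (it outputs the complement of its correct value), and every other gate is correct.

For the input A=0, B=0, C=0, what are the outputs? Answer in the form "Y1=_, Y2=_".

Propagate with M2 forced: M0=1, M1=1, M2=0 [inverted output], M3=1, M4=1, M5=0.
So the outputs are Y1=1, Y2=0. (Without the fault they would be Y1=0, Y2=1.)

Y1=1, Y2=0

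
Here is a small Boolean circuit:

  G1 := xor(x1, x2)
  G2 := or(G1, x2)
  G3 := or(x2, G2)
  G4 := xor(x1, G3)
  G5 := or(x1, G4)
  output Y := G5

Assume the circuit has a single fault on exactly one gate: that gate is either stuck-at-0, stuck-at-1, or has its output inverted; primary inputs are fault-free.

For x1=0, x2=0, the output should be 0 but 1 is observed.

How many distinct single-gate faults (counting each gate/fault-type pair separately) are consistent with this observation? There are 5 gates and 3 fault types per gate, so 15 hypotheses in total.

Fault-free: G1=0, G2=0, G3=0, G4=0, G5=0 → 0. Observed 1.
  G1: stuck-at-1, inverted output ✓; others ✗
  G2: stuck-at-1, inverted output ✓; others ✗
  G3: stuck-at-1, inverted output ✓; others ✗
  G4: stuck-at-1, inverted output ✓; others ✗
  G5: stuck-at-1, inverted output ✓; others ✗
Consistent faults: {G1 stuck-at-1, G1 inverted output, G2 stuck-at-1, G2 inverted output, G3 stuck-at-1, G3 inverted output, G4 stuck-at-1, G4 inverted output, G5 stuck-at-1, G5 inverted output} — 10 in all.

10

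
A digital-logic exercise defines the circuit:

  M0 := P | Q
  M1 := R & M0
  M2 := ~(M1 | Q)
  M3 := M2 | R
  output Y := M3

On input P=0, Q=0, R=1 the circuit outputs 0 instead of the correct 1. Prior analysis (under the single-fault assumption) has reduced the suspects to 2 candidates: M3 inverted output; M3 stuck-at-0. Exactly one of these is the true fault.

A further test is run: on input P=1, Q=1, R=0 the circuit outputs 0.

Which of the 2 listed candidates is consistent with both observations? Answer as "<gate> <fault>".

M3 stuck-at-0

Evaluate each candidate on input P=1, Q=1, R=0:
  M3 inverted output: M0=1, M1=0, M2=0, M3=1 [inverted output] → 1 — eliminated
  M3 stuck-at-0: M0=1, M1=0, M2=0, M3=0 [stuck-at-0] → 0 — matches
Only M3 stuck-at-0 reproduces the observed 0.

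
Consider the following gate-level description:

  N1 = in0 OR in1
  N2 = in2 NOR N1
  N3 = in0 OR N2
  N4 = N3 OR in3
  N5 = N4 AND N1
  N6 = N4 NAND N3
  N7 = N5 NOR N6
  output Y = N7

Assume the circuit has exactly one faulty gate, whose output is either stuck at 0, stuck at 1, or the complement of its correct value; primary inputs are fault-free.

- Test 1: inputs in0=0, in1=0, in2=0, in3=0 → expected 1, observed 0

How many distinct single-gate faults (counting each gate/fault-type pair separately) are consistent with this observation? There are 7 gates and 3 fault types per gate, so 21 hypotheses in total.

Fault-free: N1=0, N2=1, N3=1, N4=1, N5=0, N6=0, N7=1 → 1. Observed 0.
  N1: stuck-at-1, inverted output ✓; others ✗
  N2: stuck-at-0, inverted output ✓; others ✗
  N3: stuck-at-0, inverted output ✓; others ✗
  N4: stuck-at-0, inverted output ✓; others ✗
  N5: stuck-at-1, inverted output ✓; others ✗
  N6: stuck-at-1, inverted output ✓; others ✗
  N7: stuck-at-0, inverted output ✓; others ✗
Consistent faults: {N1 stuck-at-1, N1 inverted output, N2 stuck-at-0, N2 inverted output, N3 stuck-at-0, N3 inverted output, N4 stuck-at-0, N4 inverted output, N5 stuck-at-1, N5 inverted output, N6 stuck-at-1, N6 inverted output, N7 stuck-at-0, N7 inverted output} — 14 in all.

14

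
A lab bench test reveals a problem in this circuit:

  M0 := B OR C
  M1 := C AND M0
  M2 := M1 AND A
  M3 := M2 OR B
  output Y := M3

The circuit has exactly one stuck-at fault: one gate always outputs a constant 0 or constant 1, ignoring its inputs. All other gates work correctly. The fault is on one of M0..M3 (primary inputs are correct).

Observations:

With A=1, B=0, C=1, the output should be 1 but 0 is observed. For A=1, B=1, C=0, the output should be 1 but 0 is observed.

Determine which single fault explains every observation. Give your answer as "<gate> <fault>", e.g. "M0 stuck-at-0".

M3 stuck-at-0

Fault-free values for test 1 (A=1, B=0, C=1): M0=1, M1=1, M2=1, M3=1, giving Y=1. Observed 0.
Test 1: faults giving observed 0 are {M0 stuck-at-0, M1 stuck-at-0, M2 stuck-at-0, M3 stuck-at-0}.
Test 2 (A=1, B=1, C=0): fault-free M0=1, M1=0, M2=0, M3=1 → 1; observed 0. Eliminates M0 stuck-at-0, M1 stuck-at-0, M2 stuck-at-0.
Only M3 stuck-at-0 is consistent with every test.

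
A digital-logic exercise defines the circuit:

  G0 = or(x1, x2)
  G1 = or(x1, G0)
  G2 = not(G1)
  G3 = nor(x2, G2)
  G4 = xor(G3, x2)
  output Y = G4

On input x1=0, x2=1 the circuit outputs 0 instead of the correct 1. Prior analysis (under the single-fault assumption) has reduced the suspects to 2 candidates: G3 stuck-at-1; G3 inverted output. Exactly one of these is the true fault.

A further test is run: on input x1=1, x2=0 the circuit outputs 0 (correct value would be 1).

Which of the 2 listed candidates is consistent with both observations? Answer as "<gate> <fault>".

Evaluate each candidate on input x1=1, x2=0:
  G3 stuck-at-1: G0=1, G1=1, G2=0, G3=1 [stuck-at-1], G4=1 → 1 — eliminated
  G3 inverted output: G0=1, G1=1, G2=0, G3=0 [inverted output], G4=0 → 0 — matches
Only G3 inverted output reproduces the observed 0.

G3 inverted output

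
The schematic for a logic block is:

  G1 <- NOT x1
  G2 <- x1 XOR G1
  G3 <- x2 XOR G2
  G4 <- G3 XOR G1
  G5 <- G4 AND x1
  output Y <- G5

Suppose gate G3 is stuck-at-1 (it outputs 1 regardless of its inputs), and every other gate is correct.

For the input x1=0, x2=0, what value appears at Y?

0

Propagate with G3 forced: G1=1, G2=1, G3=1 [stuck-at-1], G4=0, G5=0.
So Y = 0. (Same as the fault-free value — the fault is masked on this input.)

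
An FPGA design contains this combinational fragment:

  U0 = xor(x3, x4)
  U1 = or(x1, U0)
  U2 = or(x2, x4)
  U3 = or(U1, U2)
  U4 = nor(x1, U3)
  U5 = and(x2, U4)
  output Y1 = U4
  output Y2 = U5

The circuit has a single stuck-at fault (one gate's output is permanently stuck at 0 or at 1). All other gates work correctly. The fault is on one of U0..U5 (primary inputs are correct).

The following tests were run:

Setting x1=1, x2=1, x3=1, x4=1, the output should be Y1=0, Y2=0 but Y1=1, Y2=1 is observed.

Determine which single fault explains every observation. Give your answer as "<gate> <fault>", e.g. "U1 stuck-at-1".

Fault-free values for test 1 (x1=1, x2=1, x3=1, x4=1): U0=0, U1=1, U2=1, U3=1, U4=0, U5=0, giving Y1=0, Y2=0. Observed Y1=1, Y2=1.
Test 1: faults giving observed Y1=1, Y2=1 are {U4 stuck-at-1}.
Only U4 stuck-at-1 is consistent with every test.

U4 stuck-at-1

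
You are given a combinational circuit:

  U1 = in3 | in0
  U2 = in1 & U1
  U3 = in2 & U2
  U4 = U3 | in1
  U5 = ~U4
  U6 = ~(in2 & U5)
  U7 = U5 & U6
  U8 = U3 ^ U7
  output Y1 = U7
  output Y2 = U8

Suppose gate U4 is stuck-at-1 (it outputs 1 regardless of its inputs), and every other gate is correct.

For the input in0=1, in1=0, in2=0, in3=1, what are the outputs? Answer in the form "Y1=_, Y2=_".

Y1=0, Y2=0

Propagate with U4 forced: U1=1, U2=0, U3=0, U4=1 [stuck-at-1], U5=0, U6=1, U7=0, U8=0.
So the outputs are Y1=0, Y2=0. (Without the fault they would be Y1=1, Y2=1.)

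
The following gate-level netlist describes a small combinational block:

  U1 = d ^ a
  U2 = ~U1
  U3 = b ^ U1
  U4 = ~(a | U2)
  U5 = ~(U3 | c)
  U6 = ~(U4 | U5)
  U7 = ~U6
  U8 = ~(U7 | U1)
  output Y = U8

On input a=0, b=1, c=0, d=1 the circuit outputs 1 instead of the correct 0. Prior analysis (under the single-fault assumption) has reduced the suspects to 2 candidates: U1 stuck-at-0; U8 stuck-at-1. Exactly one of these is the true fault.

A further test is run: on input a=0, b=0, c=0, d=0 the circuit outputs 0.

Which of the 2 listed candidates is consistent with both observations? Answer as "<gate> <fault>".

Evaluate each candidate on input a=0, b=0, c=0, d=0:
  U1 stuck-at-0: U1=0 [stuck-at-0], U2=1, U3=0, U4=0, U5=1, U6=0, U7=1, U8=0 → 0 — matches
  U8 stuck-at-1: U1=0, U2=1, U3=0, U4=0, U5=1, U6=0, U7=1, U8=1 [stuck-at-1] → 1 — eliminated
Only U1 stuck-at-0 reproduces the observed 0.

U1 stuck-at-0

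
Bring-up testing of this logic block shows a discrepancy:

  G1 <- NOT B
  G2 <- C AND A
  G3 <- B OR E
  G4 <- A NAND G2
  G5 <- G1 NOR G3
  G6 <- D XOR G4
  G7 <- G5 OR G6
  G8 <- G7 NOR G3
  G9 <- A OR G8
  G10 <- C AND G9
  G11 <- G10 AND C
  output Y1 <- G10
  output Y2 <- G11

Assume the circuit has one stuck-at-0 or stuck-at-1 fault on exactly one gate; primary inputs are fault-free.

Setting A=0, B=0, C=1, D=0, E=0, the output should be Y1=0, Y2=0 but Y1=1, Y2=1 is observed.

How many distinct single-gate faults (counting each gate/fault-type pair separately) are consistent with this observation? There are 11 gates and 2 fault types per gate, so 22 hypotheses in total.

Fault-free: G1=1, G2=0, G3=0, G4=1, G5=0, G6=1, G7=1, G8=0, G9=0, G10=0, G11=0 → Y1=0, Y2=0. Observed Y1=1, Y2=1.
  G1: none of the 2 fault types match ✗
  G2: none of the 2 fault types match ✗
  G3: none of the 2 fault types match ✗
  G4: stuck-at-0 ✓; others ✗
  G5: none of the 2 fault types match ✗
  G6: stuck-at-0 ✓; others ✗
  G7: stuck-at-0 ✓; others ✗
  G8: stuck-at-1 ✓; others ✗
  G9: stuck-at-1 ✓; others ✗
  G10: stuck-at-1 ✓; others ✗
  G11: none of the 2 fault types match ✗
Consistent faults: {G4 stuck-at-0, G6 stuck-at-0, G7 stuck-at-0, G8 stuck-at-1, G9 stuck-at-1, G10 stuck-at-1} — 6 in all.

6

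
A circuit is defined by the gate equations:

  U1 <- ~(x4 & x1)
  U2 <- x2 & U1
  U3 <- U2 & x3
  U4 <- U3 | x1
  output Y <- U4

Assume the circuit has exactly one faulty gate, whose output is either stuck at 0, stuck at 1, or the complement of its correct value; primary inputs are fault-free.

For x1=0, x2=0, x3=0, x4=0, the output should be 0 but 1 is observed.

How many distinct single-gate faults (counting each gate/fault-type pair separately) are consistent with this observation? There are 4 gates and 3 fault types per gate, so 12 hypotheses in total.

4

Fault-free: U1=1, U2=0, U3=0, U4=0 → 0. Observed 1.
  U1 stuck-at-0: output 0 ✗
  U1 stuck-at-1: output 0 ✗
  U1 inverted output: output 0 ✗
  U2 stuck-at-0: output 0 ✗
  U2 stuck-at-1: output 0 ✗
  U2 inverted output: output 0 ✗
  U3 stuck-at-0: output 0 ✗
  U3 stuck-at-1: output 1 ✓
  U3 inverted output: output 1 ✓
  U4 stuck-at-0: output 0 ✗
  U4 stuck-at-1: output 1 ✓
  U4 inverted output: output 1 ✓
Consistent faults: {U3 stuck-at-1, U3 inverted output, U4 stuck-at-1, U4 inverted output} — 4 in all.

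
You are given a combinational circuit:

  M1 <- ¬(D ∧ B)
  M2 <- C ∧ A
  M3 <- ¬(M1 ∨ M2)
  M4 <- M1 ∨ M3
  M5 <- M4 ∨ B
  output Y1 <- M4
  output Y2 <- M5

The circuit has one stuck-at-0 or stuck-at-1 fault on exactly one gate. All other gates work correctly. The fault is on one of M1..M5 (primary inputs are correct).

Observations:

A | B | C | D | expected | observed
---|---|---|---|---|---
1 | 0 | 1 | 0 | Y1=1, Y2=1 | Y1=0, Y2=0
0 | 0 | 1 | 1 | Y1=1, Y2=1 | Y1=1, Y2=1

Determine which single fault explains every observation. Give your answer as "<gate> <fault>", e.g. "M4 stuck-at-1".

Fault-free values for test 1 (A=1, B=0, C=1, D=0): M1=1, M2=1, M3=0, M4=1, M5=1, giving Y1=1, Y2=1. Observed Y1=0, Y2=0.
Test 1: faults giving observed Y1=0, Y2=0 are {M1 stuck-at-0, M4 stuck-at-0}.
Test 2 (A=0, B=0, C=1, D=1): fault-free M1=1, M2=0, M3=0, M4=1, M5=1 → Y1=1, Y2=1; observed Y1=1, Y2=1. Eliminates M4 stuck-at-0.
Only M1 stuck-at-0 is consistent with every test.

M1 stuck-at-0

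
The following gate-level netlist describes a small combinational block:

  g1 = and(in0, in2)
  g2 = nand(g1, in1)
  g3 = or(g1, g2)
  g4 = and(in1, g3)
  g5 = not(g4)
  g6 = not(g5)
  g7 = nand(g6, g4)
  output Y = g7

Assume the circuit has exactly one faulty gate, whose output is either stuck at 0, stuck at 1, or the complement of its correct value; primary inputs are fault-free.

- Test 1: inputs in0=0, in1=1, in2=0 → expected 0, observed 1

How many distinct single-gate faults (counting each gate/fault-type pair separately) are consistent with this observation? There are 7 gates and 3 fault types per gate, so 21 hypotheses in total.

Fault-free: g1=0, g2=1, g3=1, g4=1, g5=0, g6=1, g7=0 → 0. Observed 1.
  g1: none of the 3 fault types match ✗
  g2: stuck-at-0, inverted output ✓; others ✗
  g3: stuck-at-0, inverted output ✓; others ✗
  g4: stuck-at-0, inverted output ✓; others ✗
  g5: stuck-at-1, inverted output ✓; others ✗
  g6: stuck-at-0, inverted output ✓; others ✗
  g7: stuck-at-1, inverted output ✓; others ✗
Consistent faults: {g2 stuck-at-0, g2 inverted output, g3 stuck-at-0, g3 inverted output, g4 stuck-at-0, g4 inverted output, g5 stuck-at-1, g5 inverted output, g6 stuck-at-0, g6 inverted output, g7 stuck-at-1, g7 inverted output} — 12 in all.

12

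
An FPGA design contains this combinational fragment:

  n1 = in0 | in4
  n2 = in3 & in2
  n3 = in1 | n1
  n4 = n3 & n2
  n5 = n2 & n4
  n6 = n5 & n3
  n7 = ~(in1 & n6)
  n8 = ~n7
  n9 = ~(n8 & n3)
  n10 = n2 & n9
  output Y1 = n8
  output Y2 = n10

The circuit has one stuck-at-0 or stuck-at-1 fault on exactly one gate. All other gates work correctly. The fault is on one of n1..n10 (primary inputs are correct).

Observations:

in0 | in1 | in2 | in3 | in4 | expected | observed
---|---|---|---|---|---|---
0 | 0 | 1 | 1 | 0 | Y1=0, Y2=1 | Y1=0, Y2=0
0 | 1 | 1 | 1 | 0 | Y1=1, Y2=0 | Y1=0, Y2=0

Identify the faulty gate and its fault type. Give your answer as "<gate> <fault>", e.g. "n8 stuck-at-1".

n2 stuck-at-0

Fault-free values for test 1 (in0=0, in1=0, in2=1, in3=1, in4=0): n1=0, n2=1, n3=0, n4=0, n5=0, n6=0, n7=1, n8=0, n9=1, n10=1, giving Y1=0, Y2=1. Observed Y1=0, Y2=0.
Test 1: faults giving observed Y1=0, Y2=0 are {n2 stuck-at-0, n9 stuck-at-0, n10 stuck-at-0}.
Test 2 (in0=0, in1=1, in2=1, in3=1, in4=0): fault-free n1=0, n2=1, n3=1, n4=1, n5=1, n6=1, n7=0, n8=1, n9=0, n10=0 → Y1=1, Y2=0; observed Y1=0, Y2=0. Eliminates n9 stuck-at-0, n10 stuck-at-0.
Only n2 stuck-at-0 is consistent with every test.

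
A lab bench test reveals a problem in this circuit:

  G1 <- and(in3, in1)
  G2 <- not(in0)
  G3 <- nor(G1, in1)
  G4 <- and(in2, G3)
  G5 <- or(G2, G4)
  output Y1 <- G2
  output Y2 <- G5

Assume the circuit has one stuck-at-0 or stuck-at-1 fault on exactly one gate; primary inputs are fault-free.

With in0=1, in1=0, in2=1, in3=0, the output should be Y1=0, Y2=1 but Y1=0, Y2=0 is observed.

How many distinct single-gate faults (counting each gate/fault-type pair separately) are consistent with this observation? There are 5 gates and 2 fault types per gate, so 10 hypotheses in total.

Fault-free: G1=0, G2=0, G3=1, G4=1, G5=1 → Y1=0, Y2=1. Observed Y1=0, Y2=0.
  G1 stuck-at-0: output Y1=0, Y2=1 ✗
  G1 stuck-at-1: output Y1=0, Y2=0 ✓
  G2 stuck-at-0: output Y1=0, Y2=1 ✗
  G2 stuck-at-1: output Y1=1, Y2=1 ✗
  G3 stuck-at-0: output Y1=0, Y2=0 ✓
  G3 stuck-at-1: output Y1=0, Y2=1 ✗
  G4 stuck-at-0: output Y1=0, Y2=0 ✓
  G4 stuck-at-1: output Y1=0, Y2=1 ✗
  G5 stuck-at-0: output Y1=0, Y2=0 ✓
  G5 stuck-at-1: output Y1=0, Y2=1 ✗
Consistent faults: {G1 stuck-at-1, G3 stuck-at-0, G4 stuck-at-0, G5 stuck-at-0} — 4 in all.

4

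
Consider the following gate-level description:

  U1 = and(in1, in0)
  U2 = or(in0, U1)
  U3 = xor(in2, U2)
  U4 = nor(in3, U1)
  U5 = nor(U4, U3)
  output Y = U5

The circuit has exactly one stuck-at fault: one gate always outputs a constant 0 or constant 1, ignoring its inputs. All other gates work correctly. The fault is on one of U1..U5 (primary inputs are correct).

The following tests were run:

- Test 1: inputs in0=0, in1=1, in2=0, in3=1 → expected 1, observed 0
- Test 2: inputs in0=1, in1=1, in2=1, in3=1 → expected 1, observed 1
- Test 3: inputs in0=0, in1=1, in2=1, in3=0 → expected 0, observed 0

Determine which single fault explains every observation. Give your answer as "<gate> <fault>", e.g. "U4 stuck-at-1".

Fault-free values for test 1 (in0=0, in1=1, in2=0, in3=1): U1=0, U2=0, U3=0, U4=0, U5=1, giving Y=1. Observed 0.
Test 1: faults giving observed 0 are {U1 stuck-at-1, U2 stuck-at-1, U3 stuck-at-1, U4 stuck-at-1, U5 stuck-at-0}.
Test 2 (in0=1, in1=1, in2=1, in3=1): fault-free U1=1, U2=1, U3=0, U4=0, U5=1 → 1; observed 1. Eliminates U3 stuck-at-1, U4 stuck-at-1, U5 stuck-at-0.
Test 3 (in0=0, in1=1, in2=1, in3=0): fault-free U1=0, U2=0, U3=1, U4=1, U5=0 → 0; observed 0. Eliminates U1 stuck-at-1.
Only U2 stuck-at-1 is consistent with every test.

U2 stuck-at-1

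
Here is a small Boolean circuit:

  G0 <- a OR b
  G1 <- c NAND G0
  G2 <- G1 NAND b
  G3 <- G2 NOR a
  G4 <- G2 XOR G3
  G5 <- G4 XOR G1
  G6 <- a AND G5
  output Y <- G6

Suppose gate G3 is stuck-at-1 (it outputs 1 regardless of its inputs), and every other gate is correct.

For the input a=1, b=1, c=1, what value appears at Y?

0

Propagate with G3 forced: G0=1, G1=0, G2=1, G3=1 [stuck-at-1], G4=0, G5=0, G6=0.
So Y = 0. (Without the fault it would be 1.)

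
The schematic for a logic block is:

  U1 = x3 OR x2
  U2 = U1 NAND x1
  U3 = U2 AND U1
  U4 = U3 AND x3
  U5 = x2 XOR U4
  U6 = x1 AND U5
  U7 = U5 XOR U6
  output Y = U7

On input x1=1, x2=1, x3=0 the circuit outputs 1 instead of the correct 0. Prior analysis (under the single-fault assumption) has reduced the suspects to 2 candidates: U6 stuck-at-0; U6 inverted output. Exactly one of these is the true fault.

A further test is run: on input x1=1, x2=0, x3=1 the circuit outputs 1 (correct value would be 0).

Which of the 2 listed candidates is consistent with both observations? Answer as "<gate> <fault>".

Evaluate each candidate on input x1=1, x2=0, x3=1:
  U6 stuck-at-0: U1=1, U2=0, U3=0, U4=0, U5=0, U6=0 [stuck-at-0], U7=0 → 0 — eliminated
  U6 inverted output: U1=1, U2=0, U3=0, U4=0, U5=0, U6=1 [inverted output], U7=1 → 1 — matches
Only U6 inverted output reproduces the observed 1.

U6 inverted output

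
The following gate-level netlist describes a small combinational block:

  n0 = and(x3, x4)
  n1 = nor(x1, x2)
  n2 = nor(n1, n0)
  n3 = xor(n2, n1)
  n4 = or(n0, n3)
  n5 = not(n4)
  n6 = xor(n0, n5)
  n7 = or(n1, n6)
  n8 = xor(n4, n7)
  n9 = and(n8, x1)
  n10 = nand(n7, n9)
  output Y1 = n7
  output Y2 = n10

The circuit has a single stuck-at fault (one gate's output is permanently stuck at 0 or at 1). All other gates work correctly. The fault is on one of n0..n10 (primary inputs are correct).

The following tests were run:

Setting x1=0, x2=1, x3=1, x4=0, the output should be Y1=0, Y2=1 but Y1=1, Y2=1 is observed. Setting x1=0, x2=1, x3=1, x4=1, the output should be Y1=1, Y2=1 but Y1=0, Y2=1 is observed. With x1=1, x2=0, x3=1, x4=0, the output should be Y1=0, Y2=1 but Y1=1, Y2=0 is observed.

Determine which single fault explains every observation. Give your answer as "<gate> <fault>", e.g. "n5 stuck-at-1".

Fault-free values for test 1 (x1=0, x2=1, x3=1, x4=0): n0=0, n1=0, n2=1, n3=1, n4=1, n5=0, n6=0, n7=0, n8=1, n9=0, n10=1, giving Y1=0, Y2=1. Observed Y1=1, Y2=1.
Test 1: faults giving observed Y1=1, Y2=1 are {n0 stuck-at-1, n1 stuck-at-1, n2 stuck-at-0, n3 stuck-at-0, n4 stuck-at-0, n5 stuck-at-1, n6 stuck-at-1, n7 stuck-at-1}.
Test 2 (x1=0, x2=1, x3=1, x4=1): fault-free n0=1, n1=0, n2=0, n3=0, n4=1, n5=0, n6=1, n7=1, n8=0, n9=0, n10=1 → Y1=1, Y2=1; observed Y1=0, Y2=1. Eliminates n0 stuck-at-1, n1 stuck-at-1, n2 stuck-at-0, n3 stuck-at-0, n6 stuck-at-1, n7 stuck-at-1.
Test 3 (x1=1, x2=0, x3=1, x4=0): fault-free n0=0, n1=0, n2=1, n3=1, n4=1, n5=0, n6=0, n7=0, n8=1, n9=1, n10=1 → Y1=0, Y2=1; observed Y1=1, Y2=0. Eliminates n5 stuck-at-1.
Only n4 stuck-at-0 is consistent with every test.

n4 stuck-at-0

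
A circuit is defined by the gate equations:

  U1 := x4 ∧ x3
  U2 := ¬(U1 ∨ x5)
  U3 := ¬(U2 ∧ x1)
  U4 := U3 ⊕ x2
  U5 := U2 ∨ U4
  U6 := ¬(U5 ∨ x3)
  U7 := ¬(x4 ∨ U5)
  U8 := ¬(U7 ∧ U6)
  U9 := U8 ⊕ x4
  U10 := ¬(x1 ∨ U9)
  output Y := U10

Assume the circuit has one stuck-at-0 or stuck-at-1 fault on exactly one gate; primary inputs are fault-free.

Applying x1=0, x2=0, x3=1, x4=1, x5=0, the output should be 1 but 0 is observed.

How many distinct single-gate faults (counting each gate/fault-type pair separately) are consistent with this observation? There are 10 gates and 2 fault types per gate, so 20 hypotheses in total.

Fault-free: U1=1, U2=0, U3=1, U4=1, U5=1, U6=0, U7=0, U8=1, U9=0, U10=1 → 1. Observed 0.
  U1: none of the 2 fault types match ✗
  U2: none of the 2 fault types match ✗
  U3: none of the 2 fault types match ✗
  U4: none of the 2 fault types match ✗
  U5: none of the 2 fault types match ✗
  U6: none of the 2 fault types match ✗
  U7: none of the 2 fault types match ✗
  U8: stuck-at-0 ✓; others ✗
  U9: stuck-at-1 ✓; others ✗
  U10: stuck-at-0 ✓; others ✗
Consistent faults: {U8 stuck-at-0, U9 stuck-at-1, U10 stuck-at-0} — 3 in all.

3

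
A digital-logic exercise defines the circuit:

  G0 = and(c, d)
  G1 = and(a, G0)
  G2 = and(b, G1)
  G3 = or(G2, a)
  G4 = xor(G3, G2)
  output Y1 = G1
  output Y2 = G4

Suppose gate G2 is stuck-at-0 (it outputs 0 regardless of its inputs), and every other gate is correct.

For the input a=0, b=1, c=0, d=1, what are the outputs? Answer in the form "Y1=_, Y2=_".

Y1=0, Y2=0

Propagate with G2 forced: G0=0, G1=0, G2=0 [stuck-at-0], G3=0, G4=0.
So the outputs are Y1=0, Y2=0. (Same as the fault-free value — the fault is masked on this input.)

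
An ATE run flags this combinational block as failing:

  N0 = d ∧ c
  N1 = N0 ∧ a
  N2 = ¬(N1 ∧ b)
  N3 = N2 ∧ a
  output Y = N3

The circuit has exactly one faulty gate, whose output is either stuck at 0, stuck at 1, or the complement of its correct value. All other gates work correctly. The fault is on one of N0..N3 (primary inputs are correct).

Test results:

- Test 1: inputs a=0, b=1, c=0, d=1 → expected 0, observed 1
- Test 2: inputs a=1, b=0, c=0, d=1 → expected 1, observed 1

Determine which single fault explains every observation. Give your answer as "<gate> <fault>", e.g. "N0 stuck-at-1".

N3 stuck-at-1

Fault-free values for test 1 (a=0, b=1, c=0, d=1): N0=0, N1=0, N2=1, N3=0, giving Y=0. Observed 1.
Test 1: faults giving observed 1 are {N3 stuck-at-1, N3 inverted output}.
Test 2 (a=1, b=0, c=0, d=1): fault-free N0=0, N1=0, N2=1, N3=1 → 1; observed 1. Eliminates N3 inverted output.
Only N3 stuck-at-1 is consistent with every test.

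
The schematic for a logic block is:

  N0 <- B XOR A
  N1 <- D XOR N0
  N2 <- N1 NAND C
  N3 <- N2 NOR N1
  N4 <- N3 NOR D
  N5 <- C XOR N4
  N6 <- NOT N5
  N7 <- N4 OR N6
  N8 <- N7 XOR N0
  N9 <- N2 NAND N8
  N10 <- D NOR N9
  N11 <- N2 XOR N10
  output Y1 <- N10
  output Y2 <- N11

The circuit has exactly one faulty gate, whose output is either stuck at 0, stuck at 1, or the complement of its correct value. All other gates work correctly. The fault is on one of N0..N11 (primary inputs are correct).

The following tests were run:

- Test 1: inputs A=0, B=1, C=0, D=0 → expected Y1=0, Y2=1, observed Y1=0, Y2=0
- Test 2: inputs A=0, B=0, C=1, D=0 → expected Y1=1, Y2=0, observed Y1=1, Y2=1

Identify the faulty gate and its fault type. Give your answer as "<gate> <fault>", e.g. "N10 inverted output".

N11 inverted output

Fault-free values for test 1 (A=0, B=1, C=0, D=0): N0=1, N1=1, N2=1, N3=0, N4=1, N5=1, N6=0, N7=1, N8=0, N9=1, N10=0, N11=1, giving Y1=0, Y2=1. Observed Y1=0, Y2=0.
Test 1: faults giving observed Y1=0, Y2=0 are {N2 stuck-at-0, N2 inverted output, N11 stuck-at-0, N11 inverted output}.
Test 2 (A=0, B=0, C=1, D=0): fault-free N0=0, N1=0, N2=1, N3=0, N4=1, N5=0, N6=1, N7=1, N8=1, N9=0, N10=1, N11=0 → Y1=1, Y2=0; observed Y1=1, Y2=1. Eliminates N2 stuck-at-0, N2 inverted output, N11 stuck-at-0.
Only N11 inverted output is consistent with every test.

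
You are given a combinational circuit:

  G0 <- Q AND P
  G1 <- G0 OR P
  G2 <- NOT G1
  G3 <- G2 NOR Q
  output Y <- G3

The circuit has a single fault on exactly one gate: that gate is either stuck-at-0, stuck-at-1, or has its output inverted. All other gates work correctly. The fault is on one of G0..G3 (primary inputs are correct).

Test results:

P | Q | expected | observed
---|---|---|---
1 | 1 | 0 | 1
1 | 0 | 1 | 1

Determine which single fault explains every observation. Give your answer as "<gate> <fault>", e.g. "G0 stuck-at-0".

Fault-free values for test 1 (P=1, Q=1): G0=1, G1=1, G2=0, G3=0, giving Y=0. Observed 1.
Test 1: faults giving observed 1 are {G3 stuck-at-1, G3 inverted output}.
Test 2 (P=1, Q=0): fault-free G0=0, G1=1, G2=0, G3=1 → 1; observed 1. Eliminates G3 inverted output.
Only G3 stuck-at-1 is consistent with every test.

G3 stuck-at-1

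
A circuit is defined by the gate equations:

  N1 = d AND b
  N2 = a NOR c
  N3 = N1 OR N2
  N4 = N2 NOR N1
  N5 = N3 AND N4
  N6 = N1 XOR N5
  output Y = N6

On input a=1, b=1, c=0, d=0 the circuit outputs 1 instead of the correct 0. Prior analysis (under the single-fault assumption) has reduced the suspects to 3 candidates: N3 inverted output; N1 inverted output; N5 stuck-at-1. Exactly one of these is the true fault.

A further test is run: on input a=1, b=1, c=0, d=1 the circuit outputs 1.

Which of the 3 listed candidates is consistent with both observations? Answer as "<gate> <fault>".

Evaluate each candidate on input a=1, b=1, c=0, d=1:
  N3 inverted output: N1=1, N2=0, N3=0 [inverted output], N4=0, N5=0, N6=1 → 1 — matches
  N1 inverted output: N1=0 [inverted output], N2=0, N3=0, N4=1, N5=0, N6=0 → 0 — eliminated
  N5 stuck-at-1: N1=1, N2=0, N3=1, N4=0, N5=1 [stuck-at-1], N6=0 → 0 — eliminated
Only N3 inverted output reproduces the observed 1.

N3 inverted output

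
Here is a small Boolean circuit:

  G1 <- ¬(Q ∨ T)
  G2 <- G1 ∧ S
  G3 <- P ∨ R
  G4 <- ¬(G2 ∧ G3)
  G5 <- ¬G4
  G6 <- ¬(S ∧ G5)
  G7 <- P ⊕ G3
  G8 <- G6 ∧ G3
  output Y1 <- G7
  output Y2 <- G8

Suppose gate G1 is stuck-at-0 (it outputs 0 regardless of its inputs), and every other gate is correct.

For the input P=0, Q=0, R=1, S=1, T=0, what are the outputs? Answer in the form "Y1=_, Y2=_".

Propagate with G1 forced: G1=0 [stuck-at-0], G2=0, G3=1, G4=1, G5=0, G6=1, G7=1, G8=1.
So the outputs are Y1=1, Y2=1. (Without the fault they would be Y1=1, Y2=0.)

Y1=1, Y2=1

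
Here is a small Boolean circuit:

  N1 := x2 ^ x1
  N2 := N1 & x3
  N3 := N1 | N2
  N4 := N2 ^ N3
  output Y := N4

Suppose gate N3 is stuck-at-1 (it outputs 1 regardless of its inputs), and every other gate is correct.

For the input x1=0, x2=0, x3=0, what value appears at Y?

1

Propagate with N3 forced: N1=0, N2=0, N3=1 [stuck-at-1], N4=1.
So Y = 1. (Without the fault it would be 0.)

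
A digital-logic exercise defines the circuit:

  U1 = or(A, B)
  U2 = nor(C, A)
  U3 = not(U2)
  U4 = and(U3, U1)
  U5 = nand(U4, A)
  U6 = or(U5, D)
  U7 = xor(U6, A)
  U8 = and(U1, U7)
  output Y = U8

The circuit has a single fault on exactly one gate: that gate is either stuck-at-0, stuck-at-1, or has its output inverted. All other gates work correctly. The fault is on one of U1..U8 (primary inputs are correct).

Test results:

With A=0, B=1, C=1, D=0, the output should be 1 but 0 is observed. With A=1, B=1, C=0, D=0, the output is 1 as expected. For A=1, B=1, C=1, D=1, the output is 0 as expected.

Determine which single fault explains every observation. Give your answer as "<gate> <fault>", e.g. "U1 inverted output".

Fault-free values for test 1 (A=0, B=1, C=1, D=0): U1=1, U2=0, U3=1, U4=1, U5=1, U6=1, U7=1, U8=1, giving Y=1. Observed 0.
Test 1: faults giving observed 0 are {U1 stuck-at-0, U1 inverted output, U5 stuck-at-0, U5 inverted output, U6 stuck-at-0, U6 inverted output, U7 stuck-at-0, U7 inverted output, U8 stuck-at-0, U8 inverted output}.
Test 2 (A=1, B=1, C=0, D=0): fault-free U1=1, U2=0, U3=1, U4=1, U5=0, U6=0, U7=1, U8=1 → 1; observed 1. Eliminates U1 stuck-at-0, U1 inverted output, U5 inverted output, U6 inverted output, U7 stuck-at-0, U7 inverted output, U8 stuck-at-0, U8 inverted output.
Test 3 (A=1, B=1, C=1, D=1): fault-free U1=1, U2=0, U3=1, U4=1, U5=0, U6=1, U7=0, U8=0 → 0; observed 0. Eliminates U6 stuck-at-0.
Only U5 stuck-at-0 is consistent with every test.

U5 stuck-at-0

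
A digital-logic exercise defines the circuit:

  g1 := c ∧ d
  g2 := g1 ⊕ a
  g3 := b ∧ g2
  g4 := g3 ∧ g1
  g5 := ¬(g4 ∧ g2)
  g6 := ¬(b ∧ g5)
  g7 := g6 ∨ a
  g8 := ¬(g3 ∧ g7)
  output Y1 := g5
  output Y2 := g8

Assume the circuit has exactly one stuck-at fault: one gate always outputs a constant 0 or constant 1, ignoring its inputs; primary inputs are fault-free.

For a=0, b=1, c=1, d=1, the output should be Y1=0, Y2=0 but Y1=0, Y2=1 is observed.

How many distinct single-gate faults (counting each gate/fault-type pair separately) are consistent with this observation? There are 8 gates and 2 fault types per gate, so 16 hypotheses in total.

3

Fault-free: g1=1, g2=1, g3=1, g4=1, g5=0, g6=1, g7=1, g8=0 → Y1=0, Y2=0. Observed Y1=0, Y2=1.
  g1: none of the 2 fault types match ✗
  g2: none of the 2 fault types match ✗
  g3: none of the 2 fault types match ✗
  g4: none of the 2 fault types match ✗
  g5: none of the 2 fault types match ✗
  g6: stuck-at-0 ✓; others ✗
  g7: stuck-at-0 ✓; others ✗
  g8: stuck-at-1 ✓; others ✗
Consistent faults: {g6 stuck-at-0, g7 stuck-at-0, g8 stuck-at-1} — 3 in all.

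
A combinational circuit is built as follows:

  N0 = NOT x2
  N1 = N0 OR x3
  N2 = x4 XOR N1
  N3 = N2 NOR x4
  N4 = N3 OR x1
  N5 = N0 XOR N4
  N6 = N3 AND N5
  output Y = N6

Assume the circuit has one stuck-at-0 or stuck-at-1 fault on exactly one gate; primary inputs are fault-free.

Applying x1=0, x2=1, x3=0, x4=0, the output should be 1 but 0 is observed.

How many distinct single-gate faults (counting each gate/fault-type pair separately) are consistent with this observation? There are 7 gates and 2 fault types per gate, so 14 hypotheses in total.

7

Fault-free: N0=0, N1=0, N2=0, N3=1, N4=1, N5=1, N6=1 → 1. Observed 0.
  N0 stuck-at-0: output 1 ✗
  N0 stuck-at-1: output 0 ✓
  N1 stuck-at-0: output 1 ✗
  N1 stuck-at-1: output 0 ✓
  N2 stuck-at-0: output 1 ✗
  N2 stuck-at-1: output 0 ✓
  N3 stuck-at-0: output 0 ✓
  N3 stuck-at-1: output 1 ✗
  N4 stuck-at-0: output 0 ✓
  N4 stuck-at-1: output 1 ✗
  N5 stuck-at-0: output 0 ✓
  N5 stuck-at-1: output 1 ✗
  N6 stuck-at-0: output 0 ✓
  N6 stuck-at-1: output 1 ✗
Consistent faults: {N0 stuck-at-1, N1 stuck-at-1, N2 stuck-at-1, N3 stuck-at-0, N4 stuck-at-0, N5 stuck-at-0, N6 stuck-at-0} — 7 in all.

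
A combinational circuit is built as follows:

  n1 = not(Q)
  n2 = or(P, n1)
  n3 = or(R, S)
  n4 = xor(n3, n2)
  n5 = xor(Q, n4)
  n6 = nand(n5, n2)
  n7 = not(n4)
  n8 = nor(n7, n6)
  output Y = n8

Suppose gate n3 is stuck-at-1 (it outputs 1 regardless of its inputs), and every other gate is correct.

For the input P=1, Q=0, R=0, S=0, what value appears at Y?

Propagate with n3 forced: n1=1, n2=1, n3=1 [stuck-at-1], n4=0, n5=0, n6=1, n7=1, n8=0.
So Y = 0. (Without the fault it would be 1.)

0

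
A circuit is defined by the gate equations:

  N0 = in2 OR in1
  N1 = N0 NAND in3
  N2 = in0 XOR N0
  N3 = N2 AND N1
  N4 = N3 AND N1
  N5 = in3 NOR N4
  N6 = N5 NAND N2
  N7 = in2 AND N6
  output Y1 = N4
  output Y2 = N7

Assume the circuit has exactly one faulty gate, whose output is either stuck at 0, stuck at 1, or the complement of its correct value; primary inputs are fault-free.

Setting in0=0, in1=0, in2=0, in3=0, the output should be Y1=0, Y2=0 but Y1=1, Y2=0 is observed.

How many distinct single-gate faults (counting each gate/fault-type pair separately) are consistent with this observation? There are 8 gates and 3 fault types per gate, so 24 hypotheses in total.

Fault-free: N0=0, N1=1, N2=0, N3=0, N4=0, N5=1, N6=1, N7=0 → Y1=0, Y2=0. Observed Y1=1, Y2=0.
  N0: stuck-at-1, inverted output ✓; others ✗
  N1: none of the 3 fault types match ✗
  N2: stuck-at-1, inverted output ✓; others ✗
  N3: stuck-at-1, inverted output ✓; others ✗
  N4: stuck-at-1, inverted output ✓; others ✗
  N5: none of the 3 fault types match ✗
  N6: none of the 3 fault types match ✗
  N7: none of the 3 fault types match ✗
Consistent faults: {N0 stuck-at-1, N0 inverted output, N2 stuck-at-1, N2 inverted output, N3 stuck-at-1, N3 inverted output, N4 stuck-at-1, N4 inverted output} — 8 in all.

8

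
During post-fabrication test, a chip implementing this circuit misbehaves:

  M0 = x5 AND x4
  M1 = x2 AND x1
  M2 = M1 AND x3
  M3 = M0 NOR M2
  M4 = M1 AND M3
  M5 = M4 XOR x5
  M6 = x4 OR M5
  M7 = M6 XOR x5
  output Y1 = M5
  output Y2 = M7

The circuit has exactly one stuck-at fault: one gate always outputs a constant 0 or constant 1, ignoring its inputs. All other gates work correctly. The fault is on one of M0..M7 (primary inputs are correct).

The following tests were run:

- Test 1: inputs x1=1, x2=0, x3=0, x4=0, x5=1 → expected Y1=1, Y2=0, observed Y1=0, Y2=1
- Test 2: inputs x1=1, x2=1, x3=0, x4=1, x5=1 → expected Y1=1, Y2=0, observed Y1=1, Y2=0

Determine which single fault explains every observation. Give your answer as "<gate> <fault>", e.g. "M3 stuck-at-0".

Fault-free values for test 1 (x1=1, x2=0, x3=0, x4=0, x5=1): M0=0, M1=0, M2=0, M3=1, M4=0, M5=1, M6=1, M7=0, giving Y1=1, Y2=0. Observed Y1=0, Y2=1.
Test 1: faults giving observed Y1=0, Y2=1 are {M1 stuck-at-1, M4 stuck-at-1, M5 stuck-at-0}.
Test 2 (x1=1, x2=1, x3=0, x4=1, x5=1): fault-free M0=1, M1=1, M2=0, M3=0, M4=0, M5=1, M6=1, M7=0 → Y1=1, Y2=0; observed Y1=1, Y2=0. Eliminates M4 stuck-at-1, M5 stuck-at-0.
Only M1 stuck-at-1 is consistent with every test.

M1 stuck-at-1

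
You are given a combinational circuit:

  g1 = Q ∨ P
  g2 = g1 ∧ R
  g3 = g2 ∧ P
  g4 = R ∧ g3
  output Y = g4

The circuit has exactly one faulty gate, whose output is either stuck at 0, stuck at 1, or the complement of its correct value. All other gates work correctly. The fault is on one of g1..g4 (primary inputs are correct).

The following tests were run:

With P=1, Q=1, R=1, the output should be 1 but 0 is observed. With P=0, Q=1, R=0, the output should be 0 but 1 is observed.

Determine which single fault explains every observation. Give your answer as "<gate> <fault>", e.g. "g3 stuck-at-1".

g4 inverted output

Fault-free values for test 1 (P=1, Q=1, R=1): g1=1, g2=1, g3=1, g4=1, giving Y=1. Observed 0.
Test 1: faults giving observed 0 are {g1 stuck-at-0, g1 inverted output, g2 stuck-at-0, g2 inverted output, g3 stuck-at-0, g3 inverted output, g4 stuck-at-0, g4 inverted output}.
Test 2 (P=0, Q=1, R=0): fault-free g1=1, g2=0, g3=0, g4=0 → 0; observed 1. Eliminates g1 stuck-at-0, g1 inverted output, g2 stuck-at-0, g2 inverted output, g3 stuck-at-0, g3 inverted output, g4 stuck-at-0.
Only g4 inverted output is consistent with every test.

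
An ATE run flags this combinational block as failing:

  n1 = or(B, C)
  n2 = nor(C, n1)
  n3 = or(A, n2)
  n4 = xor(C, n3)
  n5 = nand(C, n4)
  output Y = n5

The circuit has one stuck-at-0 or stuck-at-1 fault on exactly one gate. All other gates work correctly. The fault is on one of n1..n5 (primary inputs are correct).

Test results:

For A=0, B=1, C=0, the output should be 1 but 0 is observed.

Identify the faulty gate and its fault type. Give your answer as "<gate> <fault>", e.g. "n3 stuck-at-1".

Fault-free values for test 1 (A=0, B=1, C=0): n1=1, n2=0, n3=0, n4=0, n5=1, giving Y=1. Observed 0.
Test 1: faults giving observed 0 are {n5 stuck-at-0}.
Only n5 stuck-at-0 is consistent with every test.

n5 stuck-at-0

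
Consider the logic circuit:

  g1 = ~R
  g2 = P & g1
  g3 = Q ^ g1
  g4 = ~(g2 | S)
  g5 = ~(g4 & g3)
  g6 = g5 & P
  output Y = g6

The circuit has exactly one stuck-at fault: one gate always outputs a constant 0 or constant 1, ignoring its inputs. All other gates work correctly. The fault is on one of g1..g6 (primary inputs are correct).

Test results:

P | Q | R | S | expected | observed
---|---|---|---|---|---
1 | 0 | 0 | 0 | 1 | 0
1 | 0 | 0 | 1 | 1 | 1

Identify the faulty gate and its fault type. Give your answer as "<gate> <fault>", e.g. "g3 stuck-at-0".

g2 stuck-at-0

Fault-free values for test 1 (P=1, Q=0, R=0, S=0): g1=1, g2=1, g3=1, g4=0, g5=1, g6=1, giving Y=1. Observed 0.
Test 1: faults giving observed 0 are {g2 stuck-at-0, g4 stuck-at-1, g5 stuck-at-0, g6 stuck-at-0}.
Test 2 (P=1, Q=0, R=0, S=1): fault-free g1=1, g2=1, g3=1, g4=0, g5=1, g6=1 → 1; observed 1. Eliminates g4 stuck-at-1, g5 stuck-at-0, g6 stuck-at-0.
Only g2 stuck-at-0 is consistent with every test.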